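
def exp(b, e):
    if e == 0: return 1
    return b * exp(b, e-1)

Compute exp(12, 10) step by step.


exp(12, 10)
= 12 * exp(12, 9)
= 12 * 12 * exp(12, 8)
= 12 * 12 * 12 * exp(12, 7)
= 12 * 12 * 12 * 12 * exp(12, 6)
= 12 * 12 * 12 * 12 * 12 * exp(12, 5)
= 12 * 12 * 12 * 12 * 12 * 12 * exp(12, 4)
= 12 * 12 * 12 * 12 * 12 * 12 * 12 * exp(12, 3)
= 12 * 12 * 12 * 12 * 12 * 12 * 12 * 12 * exp(12, 2)
= 12 * 12 * 12 * 12 * 12 * 12 * 12 * 12 * 12 * exp(12, 1)
= 12 * 12 * 12 * 12 * 12 * 12 * 12 * 12 * 12 * 12 * exp(12, 0)
= 12 * 12 * 12 * 12 * 12 * 12 * 12 * 12 * 12 * 12 * 1
= 61917364224

61917364224


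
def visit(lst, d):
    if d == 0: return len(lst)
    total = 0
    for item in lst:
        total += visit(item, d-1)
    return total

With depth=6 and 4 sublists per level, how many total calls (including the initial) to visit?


At depth 0 (root): 1 call
At depth 1: each of 1 parents calls visit on 4 children = 4 calls
At depth 2: each of 4 parents calls visit on 4 children = 16 calls
At depth 3: each of 16 parents calls visit on 4 children = 64 calls
At depth 4: each of 64 parents calls visit on 4 children = 256 calls
At depth 5: each of 256 parents calls visit on 4 children = 1024 calls
At depth 6: each of 1024 parents calls visit on 4 children = 4096 calls
Total: 1 + 4 + 16 + 64 + 256 + 1024 + 4096 = 5461

5461


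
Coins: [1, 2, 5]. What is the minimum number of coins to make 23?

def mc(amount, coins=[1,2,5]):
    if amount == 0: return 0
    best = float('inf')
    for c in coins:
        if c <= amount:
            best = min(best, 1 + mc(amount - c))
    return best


Building up with DP:
mc(0) = 0
mc(1) = min(1+mc(0)=1+0=1) = 1
mc(2) = min(1+mc(1)=1+1=2, 1+mc(0)=1+0=1) = 1
mc(3) = min(1+mc(2)=1+1=2, 1+mc(1)=1+1=2) = 2
mc(4) = min(1+mc(3)=1+2=3, 1+mc(2)=1+1=2) = 2
mc(5) = min(1+mc(4)=1+2=3, 1+mc(3)=1+2=3, 1+mc(0)=1+0=1) = 1
mc(6) = min(1+mc(5)=1+1=2, 1+mc(4)=1+2=3, 1+mc(1)=1+1=2) = 2
mc(7) = min(1+mc(6)=1+2=3, 1+mc(5)=1+1=2, 1+mc(2)=1+1=2) = 2
mc(8) = min(1+mc(7)=1+2=3, 1+mc(6)=1+2=3, 1+mc(3)=1+2=3) = 3
mc(9) = min(1+mc(8)=1+3=4, 1+mc(7)=1+2=3, 1+mc(4)=1+2=3) = 3
mc(10) = min(1+mc(9)=1+3=4, 1+mc(8)=1+3=4, 1+mc(5)=1+1=2) = 2
mc(11) = min(1+mc(10)=1+2=3, 1+mc(9)=1+3=4, 1+mc(6)=1+2=3) = 3
mc(12) = min(1+mc(11)=1+3=4, 1+mc(10)=1+2=3, 1+mc(7)=1+2=3) = 3
mc(13) = min(1+mc(12)=1+3=4, 1+mc(11)=1+3=4, 1+mc(8)=1+3=4) = 4
mc(14) = min(1+mc(13)=1+4=5, 1+mc(12)=1+3=4, 1+mc(9)=1+3=4) = 4
mc(15) = min(1+mc(14)=1+4=5, 1+mc(13)=1+4=5, 1+mc(10)=1+2=3) = 3
mc(16) = min(1+mc(15)=1+3=4, 1+mc(14)=1+4=5, 1+mc(11)=1+3=4) = 4
mc(17) = min(1+mc(16)=1+4=5, 1+mc(15)=1+3=4, 1+mc(12)=1+3=4) = 4
mc(18) = min(1+mc(17)=1+4=5, 1+mc(16)=1+4=5, 1+mc(13)=1+4=5) = 5
mc(19) = min(1+mc(18)=1+5=6, 1+mc(17)=1+4=5, 1+mc(14)=1+4=5) = 5
mc(20) = min(1+mc(19)=1+5=6, 1+mc(18)=1+5=6, 1+mc(15)=1+3=4) = 4
mc(21) = min(1+mc(20)=1+4=5, 1+mc(19)=1+5=6, 1+mc(16)=1+4=5) = 5
mc(22) = min(1+mc(21)=1+5=6, 1+mc(20)=1+4=5, 1+mc(17)=1+4=5) = 5
mc(23) = min(1+mc(22)=1+5=6, 1+mc(21)=1+5=6, 1+mc(18)=1+5=6) = 6

6


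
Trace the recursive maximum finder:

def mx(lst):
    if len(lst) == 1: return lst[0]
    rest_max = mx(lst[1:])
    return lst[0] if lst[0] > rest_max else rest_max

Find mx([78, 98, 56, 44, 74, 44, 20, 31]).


mx([78, 98, 56, 44, 74, 44, 20, 31]): compare 78 with mx([98, 56, 44, 74, 44, 20, 31])
mx([98, 56, 44, 74, 44, 20, 31]): compare 98 with mx([56, 44, 74, 44, 20, 31])
mx([56, 44, 74, 44, 20, 31]): compare 56 with mx([44, 74, 44, 20, 31])
mx([44, 74, 44, 20, 31]): compare 44 with mx([74, 44, 20, 31])
mx([74, 44, 20, 31]): compare 74 with mx([44, 20, 31])
mx([44, 20, 31]): compare 44 with mx([20, 31])
mx([20, 31]): compare 20 with mx([31])
mx([31]) = 31  (base case)
Compare 20 with 31 -> 31
Compare 44 with 31 -> 44
Compare 74 with 44 -> 74
Compare 44 with 74 -> 74
Compare 56 with 74 -> 74
Compare 98 with 74 -> 98
Compare 78 with 98 -> 98

98


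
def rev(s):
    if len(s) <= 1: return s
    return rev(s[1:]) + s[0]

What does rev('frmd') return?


rev('frmd') = rev('rmd') + 'f'
rev('rmd') = rev('md') + 'r'
rev('md') = rev('d') + 'm'
rev('d') = 'd'  (base case)
Concatenating: 'd' + 'm' + 'r' + 'f' = 'dmrf'

dmrf


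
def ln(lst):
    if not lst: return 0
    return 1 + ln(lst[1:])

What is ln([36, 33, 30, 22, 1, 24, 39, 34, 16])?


ln([36, 33, 30, 22, 1, 24, 39, 34, 16]) = 1 + ln([33, 30, 22, 1, 24, 39, 34, 16])
ln([33, 30, 22, 1, 24, 39, 34, 16]) = 1 + ln([30, 22, 1, 24, 39, 34, 16])
ln([30, 22, 1, 24, 39, 34, 16]) = 1 + ln([22, 1, 24, 39, 34, 16])
ln([22, 1, 24, 39, 34, 16]) = 1 + ln([1, 24, 39, 34, 16])
ln([1, 24, 39, 34, 16]) = 1 + ln([24, 39, 34, 16])
ln([24, 39, 34, 16]) = 1 + ln([39, 34, 16])
ln([39, 34, 16]) = 1 + ln([34, 16])
ln([34, 16]) = 1 + ln([16])
ln([16]) = 1 + ln([])
ln([]) = 0  (base case)
Unwinding: 1 + 1 + 1 + 1 + 1 + 1 + 1 + 1 + 1 + 0 = 9

9


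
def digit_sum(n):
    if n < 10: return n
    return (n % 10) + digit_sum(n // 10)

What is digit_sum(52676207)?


digit_sum(52676207) = 7 + digit_sum(5267620)
digit_sum(5267620) = 0 + digit_sum(526762)
digit_sum(526762) = 2 + digit_sum(52676)
digit_sum(52676) = 6 + digit_sum(5267)
digit_sum(5267) = 7 + digit_sum(526)
digit_sum(526) = 6 + digit_sum(52)
digit_sum(52) = 2 + digit_sum(5)
digit_sum(5) = 5  (base case)
Total: 7 + 0 + 2 + 6 + 7 + 6 + 2 + 5 = 35

35


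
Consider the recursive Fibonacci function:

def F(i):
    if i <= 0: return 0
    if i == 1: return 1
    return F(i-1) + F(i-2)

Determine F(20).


Computing F(20) bottom-up:
F(0) = 0
F(1) = 1
F(2) = F(1) + F(0) = 1 + 0 = 1
F(3) = F(2) + F(1) = 1 + 1 = 2
F(4) = F(3) + F(2) = 2 + 1 = 3
F(5) = F(4) + F(3) = 3 + 2 = 5
F(6) = F(5) + F(4) = 5 + 3 = 8
F(7) = F(6) + F(5) = 8 + 5 = 13
F(8) = F(7) + F(6) = 13 + 8 = 21
F(9) = F(8) + F(7) = 21 + 13 = 34
F(10) = F(9) + F(8) = 34 + 21 = 55
F(11) = F(10) + F(9) = 55 + 34 = 89
F(12) = F(11) + F(10) = 89 + 55 = 144
F(13) = F(12) + F(11) = 144 + 89 = 233
F(14) = F(13) + F(12) = 233 + 144 = 377
F(15) = F(14) + F(13) = 377 + 233 = 610
F(16) = F(15) + F(14) = 610 + 377 = 987
F(17) = F(16) + F(15) = 987 + 610 = 1597
F(18) = F(17) + F(16) = 1597 + 987 = 2584
F(19) = F(18) + F(17) = 2584 + 1597 = 4181
F(20) = F(19) + F(18) = 4181 + 2584 = 6765

6765


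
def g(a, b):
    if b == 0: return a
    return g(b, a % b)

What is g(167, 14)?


g(167, 14) = g(14, 13)
g(14, 13) = g(13, 1)
g(13, 1) = g(1, 0)
g(1, 0) = 1  (base case)

1


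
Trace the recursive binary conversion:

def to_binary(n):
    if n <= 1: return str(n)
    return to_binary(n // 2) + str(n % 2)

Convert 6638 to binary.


to_binary(6638) = to_binary(3319) + '0'
to_binary(3319) = to_binary(1659) + '1'
to_binary(1659) = to_binary(829) + '1'
to_binary(829) = to_binary(414) + '1'
to_binary(414) = to_binary(207) + '0'
to_binary(207) = to_binary(103) + '1'
to_binary(103) = to_binary(51) + '1'
to_binary(51) = to_binary(25) + '1'
to_binary(25) = to_binary(12) + '1'
to_binary(12) = to_binary(6) + '0'
to_binary(6) = to_binary(3) + '0'
to_binary(3) = to_binary(1) + '1'
to_binary(1) = '1'  (base case)
Concatenating: '1' + '1' + '0' + '0' + '1' + '1' + '1' + '1' + '0' + '1' + '1' + '1' + '0' = '1100111101110'

1100111101110


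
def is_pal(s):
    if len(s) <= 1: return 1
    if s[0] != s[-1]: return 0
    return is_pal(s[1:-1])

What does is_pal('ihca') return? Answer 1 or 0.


is_pal('ihca'): s[0]='i' != s[-1]='a' -> return 0
Result: 0 (not a palindrome)

0


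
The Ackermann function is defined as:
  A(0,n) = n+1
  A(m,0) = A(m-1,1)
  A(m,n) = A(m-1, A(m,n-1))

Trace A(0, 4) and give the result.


A(0, 4) = 5
Result: A(0, 4) = 5

5


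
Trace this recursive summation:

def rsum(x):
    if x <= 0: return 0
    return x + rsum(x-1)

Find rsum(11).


rsum(11)
= 11 + 10 + 9 + 8 + 7 + 6 + 5 + 4 + 3 + 2 + 1 + rsum(0)
= 11 + 10 + 9 + 8 + 7 + 6 + 5 + 4 + 3 + 2 + 1 + 0
= 66

66


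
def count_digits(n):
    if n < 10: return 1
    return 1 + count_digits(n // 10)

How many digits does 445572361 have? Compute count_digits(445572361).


count_digits(445572361) = 1 + count_digits(44557236)
count_digits(44557236) = 1 + count_digits(4455723)
count_digits(4455723) = 1 + count_digits(445572)
count_digits(445572) = 1 + count_digits(44557)
count_digits(44557) = 1 + count_digits(4455)
count_digits(4455) = 1 + count_digits(445)
count_digits(445) = 1 + count_digits(44)
count_digits(44) = 1 + count_digits(4)
count_digits(4) = 1  (base case: 4 < 10)
Unwinding: 1 + 1 + 1 + 1 + 1 + 1 + 1 + 1 + 1 = 9

9


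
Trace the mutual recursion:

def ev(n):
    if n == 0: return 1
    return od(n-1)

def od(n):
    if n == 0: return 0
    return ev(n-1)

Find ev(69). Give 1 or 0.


ev(69) = od(68)
od(68) = ev(67)
ev(67) = od(66)
od(66) = ev(65)
ev(65) = od(64)
od(64) = ev(63)
ev(63) = od(62)
od(62) = ev(61)
ev(61) = od(60)
od(60) = ev(59)
ev(59) = od(58)
od(58) = ev(57)
ev(57) = od(56)
od(56) = ev(55)
ev(55) = od(54)
od(54) = ev(53)
ev(53) = od(52)
od(52) = ev(51)
ev(51) = od(50)
od(50) = ev(49)
ev(49) = od(48)
od(48) = ev(47)
ev(47) = od(46)
od(46) = ev(45)
ev(45) = od(44)
od(44) = ev(43)
ev(43) = od(42)
od(42) = ev(41)
ev(41) = od(40)
od(40) = ev(39)
ev(39) = od(38)
od(38) = ev(37)
ev(37) = od(36)
od(36) = ev(35)
ev(35) = od(34)
od(34) = ev(33)
ev(33) = od(32)
od(32) = ev(31)
ev(31) = od(30)
od(30) = ev(29)
ev(29) = od(28)
od(28) = ev(27)
ev(27) = od(26)
od(26) = ev(25)
ev(25) = od(24)
od(24) = ev(23)
ev(23) = od(22)
od(22) = ev(21)
ev(21) = od(20)
od(20) = ev(19)
ev(19) = od(18)
od(18) = ev(17)
ev(17) = od(16)
od(16) = ev(15)
ev(15) = od(14)
od(14) = ev(13)
ev(13) = od(12)
od(12) = ev(11)
ev(11) = od(10)
od(10) = ev(9)
ev(9) = od(8)
od(8) = ev(7)
ev(7) = od(6)
od(6) = ev(5)
ev(5) = od(4)
od(4) = ev(3)
ev(3) = od(2)
od(2) = ev(1)
ev(1) = od(0)
od(0) = 0  (base case)
Result: 0

0


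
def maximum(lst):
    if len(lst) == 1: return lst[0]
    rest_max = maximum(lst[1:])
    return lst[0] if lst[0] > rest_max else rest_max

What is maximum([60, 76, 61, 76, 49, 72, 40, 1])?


maximum([60, 76, 61, 76, 49, 72, 40, 1]): compare 60 with maximum([76, 61, 76, 49, 72, 40, 1])
maximum([76, 61, 76, 49, 72, 40, 1]): compare 76 with maximum([61, 76, 49, 72, 40, 1])
maximum([61, 76, 49, 72, 40, 1]): compare 61 with maximum([76, 49, 72, 40, 1])
maximum([76, 49, 72, 40, 1]): compare 76 with maximum([49, 72, 40, 1])
maximum([49, 72, 40, 1]): compare 49 with maximum([72, 40, 1])
maximum([72, 40, 1]): compare 72 with maximum([40, 1])
maximum([40, 1]): compare 40 with maximum([1])
maximum([1]) = 1  (base case)
Compare 40 with 1 -> 40
Compare 72 with 40 -> 72
Compare 49 with 72 -> 72
Compare 76 with 72 -> 76
Compare 61 with 76 -> 76
Compare 76 with 76 -> 76
Compare 60 with 76 -> 76

76


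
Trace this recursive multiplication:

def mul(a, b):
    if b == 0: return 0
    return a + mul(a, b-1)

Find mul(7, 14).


mul(7, 14) = 7 + mul(7, 13)
mul(7, 13) = 7 + mul(7, 12)
mul(7, 12) = 7 + mul(7, 11)
mul(7, 11) = 7 + mul(7, 10)
mul(7, 10) = 7 + mul(7, 9)
mul(7, 9) = 7 + mul(7, 8)
mul(7, 8) = 7 + mul(7, 7)
mul(7, 7) = 7 + mul(7, 6)
mul(7, 6) = 7 + mul(7, 5)
mul(7, 5) = 7 + mul(7, 4)
mul(7, 4) = 7 + mul(7, 3)
mul(7, 3) = 7 + mul(7, 2)
mul(7, 2) = 7 + mul(7, 1)
mul(7, 1) = 7 + mul(7, 0)
mul(7, 0) = 0  (base case)
Total: 7 + 7 + 7 + 7 + 7 + 7 + 7 + 7 + 7 + 7 + 7 + 7 + 7 + 7 + 0 = 98

98


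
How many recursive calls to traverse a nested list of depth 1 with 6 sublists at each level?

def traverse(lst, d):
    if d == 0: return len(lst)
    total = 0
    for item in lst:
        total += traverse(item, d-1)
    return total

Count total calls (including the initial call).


At depth 0 (root): 1 call
At depth 1: each of 1 parents calls traverse on 6 children = 6 calls
Total: 1 + 6 = 7

7


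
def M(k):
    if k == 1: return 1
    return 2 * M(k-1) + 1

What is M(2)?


M(2) = 2 * M(1) + 1
M(1) = 1  (base case)
M(2) = 2 * 1 + 1 = 3

3


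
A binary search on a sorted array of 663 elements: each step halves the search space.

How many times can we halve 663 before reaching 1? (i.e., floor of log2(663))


663 / 2 = 331
331 / 2 = 165
165 / 2 = 82
82 / 2 = 41
41 / 2 = 20
20 / 2 = 10
10 / 2 = 5
5 / 2 = 2
2 / 2 = 1
Reached 1 after 9 halvings

9


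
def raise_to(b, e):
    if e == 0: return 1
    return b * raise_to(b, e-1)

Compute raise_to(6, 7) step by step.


raise_to(6, 7)
= 6 * raise_to(6, 6)
= 6 * 6 * raise_to(6, 5)
= 6 * 6 * 6 * raise_to(6, 4)
= 6 * 6 * 6 * 6 * raise_to(6, 3)
= 6 * 6 * 6 * 6 * 6 * raise_to(6, 2)
= 6 * 6 * 6 * 6 * 6 * 6 * raise_to(6, 1)
= 6 * 6 * 6 * 6 * 6 * 6 * 6 * raise_to(6, 0)
= 6 * 6 * 6 * 6 * 6 * 6 * 6 * 1
= 279936

279936


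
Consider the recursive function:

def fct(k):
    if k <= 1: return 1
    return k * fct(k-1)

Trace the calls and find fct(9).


fct(9)
= 9 * fct(8)
= 9 * 8 * fct(7)
= 9 * 8 * 7 * fct(6)
= 9 * 8 * 7 * 6 * fct(5)
= 9 * 8 * 7 * 6 * 5 * fct(4)
= 9 * 8 * 7 * 6 * 5 * 4 * fct(3)
= 9 * 8 * 7 * 6 * 5 * 4 * 3 * fct(2)
= 9 * 8 * 7 * 6 * 5 * 4 * 3 * 2 * fct(1)
= 9 * 8 * 7 * 6 * 5 * 4 * 3 * 2 * 1
= 362880

362880


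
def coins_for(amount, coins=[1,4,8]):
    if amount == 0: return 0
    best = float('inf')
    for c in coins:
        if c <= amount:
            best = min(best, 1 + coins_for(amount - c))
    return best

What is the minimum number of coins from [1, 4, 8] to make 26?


Building up with DP:
coins_for(0) = 0
coins_for(1) = min(1+coins_for(0)=1+0=1) = 1
coins_for(2) = min(1+coins_for(1)=1+1=2) = 2
coins_for(3) = min(1+coins_for(2)=1+2=3) = 3
coins_for(4) = min(1+coins_for(3)=1+3=4, 1+coins_for(0)=1+0=1) = 1
coins_for(5) = min(1+coins_for(4)=1+1=2, 1+coins_for(1)=1+1=2) = 2
coins_for(6) = min(1+coins_for(5)=1+2=3, 1+coins_for(2)=1+2=3) = 3
coins_for(7) = min(1+coins_for(6)=1+3=4, 1+coins_for(3)=1+3=4) = 4
coins_for(8) = min(1+coins_for(7)=1+4=5, 1+coins_for(4)=1+1=2, 1+coins_for(0)=1+0=1) = 1
coins_for(9) = min(1+coins_for(8)=1+1=2, 1+coins_for(5)=1+2=3, 1+coins_for(1)=1+1=2) = 2
coins_for(10) = min(1+coins_for(9)=1+2=3, 1+coins_for(6)=1+3=4, 1+coins_for(2)=1+2=3) = 3
coins_for(11) = min(1+coins_for(10)=1+3=4, 1+coins_for(7)=1+4=5, 1+coins_for(3)=1+3=4) = 4
coins_for(12) = min(1+coins_for(11)=1+4=5, 1+coins_for(8)=1+1=2, 1+coins_for(4)=1+1=2) = 2
coins_for(13) = min(1+coins_for(12)=1+2=3, 1+coins_for(9)=1+2=3, 1+coins_for(5)=1+2=3) = 3
coins_for(14) = min(1+coins_for(13)=1+3=4, 1+coins_for(10)=1+3=4, 1+coins_for(6)=1+3=4) = 4
coins_for(15) = min(1+coins_for(14)=1+4=5, 1+coins_for(11)=1+4=5, 1+coins_for(7)=1+4=5) = 5
coins_for(16) = min(1+coins_for(15)=1+5=6, 1+coins_for(12)=1+2=3, 1+coins_for(8)=1+1=2) = 2
coins_for(17) = min(1+coins_for(16)=1+2=3, 1+coins_for(13)=1+3=4, 1+coins_for(9)=1+2=3) = 3
coins_for(18) = min(1+coins_for(17)=1+3=4, 1+coins_for(14)=1+4=5, 1+coins_for(10)=1+3=4) = 4
coins_for(19) = min(1+coins_for(18)=1+4=5, 1+coins_for(15)=1+5=6, 1+coins_for(11)=1+4=5) = 5
coins_for(20) = min(1+coins_for(19)=1+5=6, 1+coins_for(16)=1+2=3, 1+coins_for(12)=1+2=3) = 3
coins_for(21) = min(1+coins_for(20)=1+3=4, 1+coins_for(17)=1+3=4, 1+coins_for(13)=1+3=4) = 4
coins_for(22) = min(1+coins_for(21)=1+4=5, 1+coins_for(18)=1+4=5, 1+coins_for(14)=1+4=5) = 5
coins_for(23) = min(1+coins_for(22)=1+5=6, 1+coins_for(19)=1+5=6, 1+coins_for(15)=1+5=6) = 6
coins_for(24) = min(1+coins_for(23)=1+6=7, 1+coins_for(20)=1+3=4, 1+coins_for(16)=1+2=3) = 3
coins_for(25) = min(1+coins_for(24)=1+3=4, 1+coins_for(21)=1+4=5, 1+coins_for(17)=1+3=4) = 4
coins_for(26) = min(1+coins_for(25)=1+4=5, 1+coins_for(22)=1+5=6, 1+coins_for(18)=1+4=5) = 5

5


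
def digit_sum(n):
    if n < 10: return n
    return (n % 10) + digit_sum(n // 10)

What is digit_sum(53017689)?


digit_sum(53017689) = 9 + digit_sum(5301768)
digit_sum(5301768) = 8 + digit_sum(530176)
digit_sum(530176) = 6 + digit_sum(53017)
digit_sum(53017) = 7 + digit_sum(5301)
digit_sum(5301) = 1 + digit_sum(530)
digit_sum(530) = 0 + digit_sum(53)
digit_sum(53) = 3 + digit_sum(5)
digit_sum(5) = 5  (base case)
Total: 9 + 8 + 6 + 7 + 1 + 0 + 3 + 5 = 39

39


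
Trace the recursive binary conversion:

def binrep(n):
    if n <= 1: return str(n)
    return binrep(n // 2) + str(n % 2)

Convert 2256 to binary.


binrep(2256) = binrep(1128) + '0'
binrep(1128) = binrep(564) + '0'
binrep(564) = binrep(282) + '0'
binrep(282) = binrep(141) + '0'
binrep(141) = binrep(70) + '1'
binrep(70) = binrep(35) + '0'
binrep(35) = binrep(17) + '1'
binrep(17) = binrep(8) + '1'
binrep(8) = binrep(4) + '0'
binrep(4) = binrep(2) + '0'
binrep(2) = binrep(1) + '0'
binrep(1) = '1'  (base case)
Concatenating: '1' + '0' + '0' + '0' + '1' + '1' + '0' + '1' + '0' + '0' + '0' + '0' = '100011010000'

100011010000


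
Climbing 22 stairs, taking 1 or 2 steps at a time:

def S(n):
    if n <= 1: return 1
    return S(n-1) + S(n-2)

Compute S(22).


Building up from base cases:
S(0) = 1
S(1) = 1
S(2) = S(1) + S(0) = 1 + 1 = 2
S(3) = S(2) + S(1) = 2 + 1 = 3
S(4) = S(3) + S(2) = 3 + 2 = 5
S(5) = S(4) + S(3) = 5 + 3 = 8
S(6) = S(5) + S(4) = 8 + 5 = 13
S(7) = S(6) + S(5) = 13 + 8 = 21
S(8) = S(7) + S(6) = 21 + 13 = 34
S(9) = S(8) + S(7) = 34 + 21 = 55
S(10) = S(9) + S(8) = 55 + 34 = 89
S(11) = S(10) + S(9) = 89 + 55 = 144
S(12) = S(11) + S(10) = 144 + 89 = 233
S(13) = S(12) + S(11) = 233 + 144 = 377
S(14) = S(13) + S(12) = 377 + 233 = 610
S(15) = S(14) + S(13) = 610 + 377 = 987
S(16) = S(15) + S(14) = 987 + 610 = 1597
S(17) = S(16) + S(15) = 1597 + 987 = 2584
S(18) = S(17) + S(16) = 2584 + 1597 = 4181
S(19) = S(18) + S(17) = 4181 + 2584 = 6765
S(20) = S(19) + S(18) = 6765 + 4181 = 10946
S(21) = S(20) + S(19) = 10946 + 6765 = 17711
S(22) = S(21) + S(20) = 17711 + 10946 = 28657

28657


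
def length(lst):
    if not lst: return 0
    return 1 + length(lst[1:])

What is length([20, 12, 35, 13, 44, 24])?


length([20, 12, 35, 13, 44, 24]) = 1 + length([12, 35, 13, 44, 24])
length([12, 35, 13, 44, 24]) = 1 + length([35, 13, 44, 24])
length([35, 13, 44, 24]) = 1 + length([13, 44, 24])
length([13, 44, 24]) = 1 + length([44, 24])
length([44, 24]) = 1 + length([24])
length([24]) = 1 + length([])
length([]) = 0  (base case)
Unwinding: 1 + 1 + 1 + 1 + 1 + 1 + 0 = 6

6


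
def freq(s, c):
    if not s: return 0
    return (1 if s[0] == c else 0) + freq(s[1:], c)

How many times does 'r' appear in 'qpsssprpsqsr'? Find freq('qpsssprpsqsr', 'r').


s[0]='q' != 'r' -> 0
s[0]='p' != 'r' -> 0
s[0]='s' != 'r' -> 0
s[0]='s' != 'r' -> 0
s[0]='s' != 'r' -> 0
s[0]='p' != 'r' -> 0
s[0]='r' == 'r' -> 1
s[0]='p' != 'r' -> 0
s[0]='s' != 'r' -> 0
s[0]='q' != 'r' -> 0
s[0]='s' != 'r' -> 0
s[0]='r' == 'r' -> 1
Sum: 0 + 0 + 0 + 0 + 0 + 0 + 1 + 0 + 0 + 0 + 0 + 1 = 2

2


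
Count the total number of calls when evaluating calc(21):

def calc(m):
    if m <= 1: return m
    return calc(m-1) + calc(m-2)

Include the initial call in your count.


Let C(n) = total calls for calc(n)
C(0) = 1, C(1) = 1
C(2) = 1 + C(1) + C(0) = 1 + 1 + 1 = 3
C(3) = 1 + C(2) + C(1) = 1 + 3 + 1 = 5
C(4) = 1 + C(3) + C(2) = 1 + 5 + 3 = 9
C(5) = 1 + C(4) + C(3) = 1 + 9 + 5 = 15
C(6) = 1 + C(5) + C(4) = 1 + 15 + 9 = 25
C(7) = 1 + C(6) + C(5) = 1 + 25 + 15 = 41
C(8) = 1 + C(7) + C(6) = 1 + 41 + 25 = 67
C(9) = 1 + C(8) + C(7) = 1 + 67 + 41 = 109
C(10) = 1 + C(9) + C(8) = 1 + 109 + 67 = 177
C(11) = 1 + C(10) + C(9) = 1 + 177 + 109 = 287
C(12) = 1 + C(11) + C(10) = 1 + 287 + 177 = 465
C(13) = 1 + C(12) + C(11) = 1 + 465 + 287 = 753
C(14) = 1 + C(13) + C(12) = 1 + 753 + 465 = 1219
C(15) = 1 + C(14) + C(13) = 1 + 1219 + 753 = 1973
C(16) = 1 + C(15) + C(14) = 1 + 1973 + 1219 = 3193
C(17) = 1 + C(16) + C(15) = 1 + 3193 + 1973 = 5167
C(18) = 1 + C(17) + C(16) = 1 + 5167 + 3193 = 8361
C(19) = 1 + C(18) + C(17) = 1 + 8361 + 5167 = 13529
C(20) = 1 + C(19) + C(18) = 1 + 13529 + 8361 = 21891
C(21) = 1 + C(20) + C(19) = 1 + 21891 + 13529 = 35421

35421


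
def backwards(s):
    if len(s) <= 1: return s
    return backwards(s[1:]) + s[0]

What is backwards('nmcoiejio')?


backwards('nmcoiejio') = backwards('mcoiejio') + 'n'
backwards('mcoiejio') = backwards('coiejio') + 'm'
backwards('coiejio') = backwards('oiejio') + 'c'
backwards('oiejio') = backwards('iejio') + 'o'
backwards('iejio') = backwards('ejio') + 'i'
backwards('ejio') = backwards('jio') + 'e'
backwards('jio') = backwards('io') + 'j'
backwards('io') = backwards('o') + 'i'
backwards('o') = 'o'  (base case)
Concatenating: 'o' + 'i' + 'j' + 'e' + 'i' + 'o' + 'c' + 'm' + 'n' = 'oijeiocmn'

oijeiocmn


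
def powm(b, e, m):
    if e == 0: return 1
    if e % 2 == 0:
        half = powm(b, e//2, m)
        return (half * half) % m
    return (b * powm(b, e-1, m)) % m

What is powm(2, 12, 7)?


powm(2, 12, 7): e is even, compute powm(2, 6, 7)
  powm(2, 6, 7): e is even, compute powm(2, 3, 7)
    powm(2, 3, 7): e is odd, compute powm(2, 2, 7)
      powm(2, 2, 7): e is even, compute powm(2, 1, 7)
        powm(2, 1, 7): e is odd, compute powm(2, 0, 7)
          powm(2, 0, 7) = 1
        (2 * 1) % 7 = 2
      half=2, (2*2) % 7 = 4
    (2 * 4) % 7 = 1
  half=1, (1*1) % 7 = 1
half=1, (1*1) % 7 = 1

1


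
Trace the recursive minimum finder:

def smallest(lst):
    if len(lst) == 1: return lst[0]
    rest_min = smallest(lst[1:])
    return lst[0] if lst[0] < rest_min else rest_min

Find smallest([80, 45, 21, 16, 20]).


smallest([80, 45, 21, 16, 20]): compare 80 with smallest([45, 21, 16, 20])
smallest([45, 21, 16, 20]): compare 45 with smallest([21, 16, 20])
smallest([21, 16, 20]): compare 21 with smallest([16, 20])
smallest([16, 20]): compare 16 with smallest([20])
smallest([20]) = 20  (base case)
Compare 16 with 20 -> 16
Compare 21 with 16 -> 16
Compare 45 with 16 -> 16
Compare 80 with 16 -> 16

16


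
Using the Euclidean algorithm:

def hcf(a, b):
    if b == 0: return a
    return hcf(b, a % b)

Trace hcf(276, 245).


hcf(276, 245) = hcf(245, 31)
hcf(245, 31) = hcf(31, 28)
hcf(31, 28) = hcf(28, 3)
hcf(28, 3) = hcf(3, 1)
hcf(3, 1) = hcf(1, 0)
hcf(1, 0) = 1  (base case)

1


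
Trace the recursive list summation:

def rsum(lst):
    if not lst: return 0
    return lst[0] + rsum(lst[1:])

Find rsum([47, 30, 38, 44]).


rsum([47, 30, 38, 44]) = 47 + rsum([30, 38, 44])
rsum([30, 38, 44]) = 30 + rsum([38, 44])
rsum([38, 44]) = 38 + rsum([44])
rsum([44]) = 44 + rsum([])
rsum([]) = 0  (base case)
Total: 47 + 30 + 38 + 44 + 0 = 159

159


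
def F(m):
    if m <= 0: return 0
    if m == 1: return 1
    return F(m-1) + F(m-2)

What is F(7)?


Computing F(7) bottom-up:
F(0) = 0
F(1) = 1
F(2) = F(1) + F(0) = 1 + 0 = 1
F(3) = F(2) + F(1) = 1 + 1 = 2
F(4) = F(3) + F(2) = 2 + 1 = 3
F(5) = F(4) + F(3) = 3 + 2 = 5
F(6) = F(5) + F(4) = 5 + 3 = 8
F(7) = F(6) + F(5) = 8 + 5 = 13

13


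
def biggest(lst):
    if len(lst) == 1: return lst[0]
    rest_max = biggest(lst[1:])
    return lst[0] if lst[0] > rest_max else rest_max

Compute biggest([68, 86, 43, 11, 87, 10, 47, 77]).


biggest([68, 86, 43, 11, 87, 10, 47, 77]): compare 68 with biggest([86, 43, 11, 87, 10, 47, 77])
biggest([86, 43, 11, 87, 10, 47, 77]): compare 86 with biggest([43, 11, 87, 10, 47, 77])
biggest([43, 11, 87, 10, 47, 77]): compare 43 with biggest([11, 87, 10, 47, 77])
biggest([11, 87, 10, 47, 77]): compare 11 with biggest([87, 10, 47, 77])
biggest([87, 10, 47, 77]): compare 87 with biggest([10, 47, 77])
biggest([10, 47, 77]): compare 10 with biggest([47, 77])
biggest([47, 77]): compare 47 with biggest([77])
biggest([77]) = 77  (base case)
Compare 47 with 77 -> 77
Compare 10 with 77 -> 77
Compare 87 with 77 -> 87
Compare 11 with 87 -> 87
Compare 43 with 87 -> 87
Compare 86 with 87 -> 87
Compare 68 with 87 -> 87

87


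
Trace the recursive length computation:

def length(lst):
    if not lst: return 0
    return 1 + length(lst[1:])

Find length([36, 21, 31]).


length([36, 21, 31]) = 1 + length([21, 31])
length([21, 31]) = 1 + length([31])
length([31]) = 1 + length([])
length([]) = 0  (base case)
Unwinding: 1 + 1 + 1 + 0 = 3

3


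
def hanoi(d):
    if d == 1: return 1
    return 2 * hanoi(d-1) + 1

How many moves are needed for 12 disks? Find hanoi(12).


hanoi(12) = 2 * hanoi(11) + 1
hanoi(11) = 2 * hanoi(10) + 1
hanoi(10) = 2 * hanoi(9) + 1
hanoi(9) = 2 * hanoi(8) + 1
hanoi(8) = 2 * hanoi(7) + 1
hanoi(7) = 2 * hanoi(6) + 1
hanoi(6) = 2 * hanoi(5) + 1
hanoi(5) = 2 * hanoi(4) + 1
hanoi(4) = 2 * hanoi(3) + 1
hanoi(3) = 2 * hanoi(2) + 1
hanoi(2) = 2 * hanoi(1) + 1
hanoi(1) = 1  (base case)
hanoi(2) = 2 * 1 + 1 = 3
hanoi(3) = 2 * 3 + 1 = 7
hanoi(4) = 2 * 7 + 1 = 15
hanoi(5) = 2 * 15 + 1 = 31
hanoi(6) = 2 * 31 + 1 = 63
hanoi(7) = 2 * 63 + 1 = 127
hanoi(8) = 2 * 127 + 1 = 255
hanoi(9) = 2 * 255 + 1 = 511
hanoi(10) = 2 * 511 + 1 = 1023
hanoi(11) = 2 * 1023 + 1 = 2047
hanoi(12) = 2 * 2047 + 1 = 4095

4095


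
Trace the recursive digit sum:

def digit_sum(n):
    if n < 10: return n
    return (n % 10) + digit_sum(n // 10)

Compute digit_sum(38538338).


digit_sum(38538338) = 8 + digit_sum(3853833)
digit_sum(3853833) = 3 + digit_sum(385383)
digit_sum(385383) = 3 + digit_sum(38538)
digit_sum(38538) = 8 + digit_sum(3853)
digit_sum(3853) = 3 + digit_sum(385)
digit_sum(385) = 5 + digit_sum(38)
digit_sum(38) = 8 + digit_sum(3)
digit_sum(3) = 3  (base case)
Total: 8 + 3 + 3 + 8 + 3 + 5 + 8 + 3 = 41

41


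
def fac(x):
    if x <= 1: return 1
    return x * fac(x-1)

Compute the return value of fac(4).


fac(4)
= 4 * fac(3)
= 4 * 3 * fac(2)
= 4 * 3 * 2 * fac(1)
= 4 * 3 * 2 * 1
= 24

24


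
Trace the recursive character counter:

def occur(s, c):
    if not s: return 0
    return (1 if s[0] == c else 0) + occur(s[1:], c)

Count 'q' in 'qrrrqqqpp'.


s[0]='q' == 'q' -> 1
s[0]='r' != 'q' -> 0
s[0]='r' != 'q' -> 0
s[0]='r' != 'q' -> 0
s[0]='q' == 'q' -> 1
s[0]='q' == 'q' -> 1
s[0]='q' == 'q' -> 1
s[0]='p' != 'q' -> 0
s[0]='p' != 'q' -> 0
Sum: 1 + 0 + 0 + 0 + 1 + 1 + 1 + 0 + 0 = 4

4


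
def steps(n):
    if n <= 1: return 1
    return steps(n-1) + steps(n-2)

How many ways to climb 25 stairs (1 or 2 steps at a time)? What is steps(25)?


Building up from base cases:
steps(0) = 1
steps(1) = 1
steps(2) = steps(1) + steps(0) = 1 + 1 = 2
steps(3) = steps(2) + steps(1) = 2 + 1 = 3
steps(4) = steps(3) + steps(2) = 3 + 2 = 5
steps(5) = steps(4) + steps(3) = 5 + 3 = 8
steps(6) = steps(5) + steps(4) = 8 + 5 = 13
steps(7) = steps(6) + steps(5) = 13 + 8 = 21
steps(8) = steps(7) + steps(6) = 21 + 13 = 34
steps(9) = steps(8) + steps(7) = 34 + 21 = 55
steps(10) = steps(9) + steps(8) = 55 + 34 = 89
steps(11) = steps(10) + steps(9) = 89 + 55 = 144
steps(12) = steps(11) + steps(10) = 144 + 89 = 233
steps(13) = steps(12) + steps(11) = 233 + 144 = 377
steps(14) = steps(13) + steps(12) = 377 + 233 = 610
steps(15) = steps(14) + steps(13) = 610 + 377 = 987
steps(16) = steps(15) + steps(14) = 987 + 610 = 1597
steps(17) = steps(16) + steps(15) = 1597 + 987 = 2584
steps(18) = steps(17) + steps(16) = 2584 + 1597 = 4181
steps(19) = steps(18) + steps(17) = 4181 + 2584 = 6765
steps(20) = steps(19) + steps(18) = 6765 + 4181 = 10946
steps(21) = steps(20) + steps(19) = 10946 + 6765 = 17711
steps(22) = steps(21) + steps(20) = 17711 + 10946 = 28657
steps(23) = steps(22) + steps(21) = 28657 + 17711 = 46368
steps(24) = steps(23) + steps(22) = 46368 + 28657 = 75025
steps(25) = steps(24) + steps(23) = 75025 + 46368 = 121393

121393


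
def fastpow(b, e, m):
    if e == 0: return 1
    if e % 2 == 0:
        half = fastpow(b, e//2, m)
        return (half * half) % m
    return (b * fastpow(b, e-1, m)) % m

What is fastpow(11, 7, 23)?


fastpow(11, 7, 23): e is odd, compute fastpow(11, 6, 23)
  fastpow(11, 6, 23): e is even, compute fastpow(11, 3, 23)
    fastpow(11, 3, 23): e is odd, compute fastpow(11, 2, 23)
      fastpow(11, 2, 23): e is even, compute fastpow(11, 1, 23)
        fastpow(11, 1, 23): e is odd, compute fastpow(11, 0, 23)
          fastpow(11, 0, 23) = 1
        (11 * 1) % 23 = 11
      half=11, (11*11) % 23 = 6
    (11 * 6) % 23 = 20
  half=20, (20*20) % 23 = 9
(11 * 9) % 23 = 7

7


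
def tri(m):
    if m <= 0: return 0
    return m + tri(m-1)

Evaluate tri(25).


tri(25)
= 25 + 24 + 23 + 22 + 21 + 20 + 19 + 18 + 17 + 16 + 15 + 14 + 13 + 12 + 11 + 10 + 9 + 8 + 7 + 6 + 5 + 4 + 3 + 2 + 1 + tri(0)
= 25 + 24 + 23 + 22 + 21 + 20 + 19 + 18 + 17 + 16 + 15 + 14 + 13 + 12 + 11 + 10 + 9 + 8 + 7 + 6 + 5 + 4 + 3 + 2 + 1 + 0
= 325

325


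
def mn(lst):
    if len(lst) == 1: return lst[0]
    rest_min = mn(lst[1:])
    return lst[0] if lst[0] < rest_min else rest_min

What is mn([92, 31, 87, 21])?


mn([92, 31, 87, 21]): compare 92 with mn([31, 87, 21])
mn([31, 87, 21]): compare 31 with mn([87, 21])
mn([87, 21]): compare 87 with mn([21])
mn([21]) = 21  (base case)
Compare 87 with 21 -> 21
Compare 31 with 21 -> 21
Compare 92 with 21 -> 21

21


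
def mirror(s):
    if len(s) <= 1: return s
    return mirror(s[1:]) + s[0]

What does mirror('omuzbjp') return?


mirror('omuzbjp') = mirror('muzbjp') + 'o'
mirror('muzbjp') = mirror('uzbjp') + 'm'
mirror('uzbjp') = mirror('zbjp') + 'u'
mirror('zbjp') = mirror('bjp') + 'z'
mirror('bjp') = mirror('jp') + 'b'
mirror('jp') = mirror('p') + 'j'
mirror('p') = 'p'  (base case)
Concatenating: 'p' + 'j' + 'b' + 'z' + 'u' + 'm' + 'o' = 'pjbzumo'

pjbzumo


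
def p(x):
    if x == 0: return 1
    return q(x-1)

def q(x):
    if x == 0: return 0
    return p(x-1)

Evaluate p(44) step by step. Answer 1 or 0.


p(44) = q(43)
q(43) = p(42)
p(42) = q(41)
q(41) = p(40)
p(40) = q(39)
q(39) = p(38)
p(38) = q(37)
q(37) = p(36)
p(36) = q(35)
q(35) = p(34)
p(34) = q(33)
q(33) = p(32)
p(32) = q(31)
q(31) = p(30)
p(30) = q(29)
q(29) = p(28)
p(28) = q(27)
q(27) = p(26)
p(26) = q(25)
q(25) = p(24)
p(24) = q(23)
q(23) = p(22)
p(22) = q(21)
q(21) = p(20)
p(20) = q(19)
q(19) = p(18)
p(18) = q(17)
q(17) = p(16)
p(16) = q(15)
q(15) = p(14)
p(14) = q(13)
q(13) = p(12)
p(12) = q(11)
q(11) = p(10)
p(10) = q(9)
q(9) = p(8)
p(8) = q(7)
q(7) = p(6)
p(6) = q(5)
q(5) = p(4)
p(4) = q(3)
q(3) = p(2)
p(2) = q(1)
q(1) = p(0)
p(0) = 1  (base case)
Result: 1

1


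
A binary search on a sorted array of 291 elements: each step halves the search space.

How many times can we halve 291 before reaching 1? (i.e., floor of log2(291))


291 / 2 = 145
145 / 2 = 72
72 / 2 = 36
36 / 2 = 18
18 / 2 = 9
9 / 2 = 4
4 / 2 = 2
2 / 2 = 1
Reached 1 after 8 halvings

8


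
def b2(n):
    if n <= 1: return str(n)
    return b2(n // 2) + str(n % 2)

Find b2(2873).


b2(2873) = b2(1436) + '1'
b2(1436) = b2(718) + '0'
b2(718) = b2(359) + '0'
b2(359) = b2(179) + '1'
b2(179) = b2(89) + '1'
b2(89) = b2(44) + '1'
b2(44) = b2(22) + '0'
b2(22) = b2(11) + '0'
b2(11) = b2(5) + '1'
b2(5) = b2(2) + '1'
b2(2) = b2(1) + '0'
b2(1) = '1'  (base case)
Concatenating: '1' + '0' + '1' + '1' + '0' + '0' + '1' + '1' + '1' + '0' + '0' + '1' = '101100111001'

101100111001


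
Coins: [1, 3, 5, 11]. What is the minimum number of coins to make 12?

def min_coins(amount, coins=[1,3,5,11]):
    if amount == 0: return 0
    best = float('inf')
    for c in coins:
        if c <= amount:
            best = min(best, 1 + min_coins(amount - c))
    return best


Building up with DP:
min_coins(0) = 0
min_coins(1) = min(1+min_coins(0)=1+0=1) = 1
min_coins(2) = min(1+min_coins(1)=1+1=2) = 2
min_coins(3) = min(1+min_coins(2)=1+2=3, 1+min_coins(0)=1+0=1) = 1
min_coins(4) = min(1+min_coins(3)=1+1=2, 1+min_coins(1)=1+1=2) = 2
min_coins(5) = min(1+min_coins(4)=1+2=3, 1+min_coins(2)=1+2=3, 1+min_coins(0)=1+0=1) = 1
min_coins(6) = min(1+min_coins(5)=1+1=2, 1+min_coins(3)=1+1=2, 1+min_coins(1)=1+1=2) = 2
min_coins(7) = min(1+min_coins(6)=1+2=3, 1+min_coins(4)=1+2=3, 1+min_coins(2)=1+2=3) = 3
min_coins(8) = min(1+min_coins(7)=1+3=4, 1+min_coins(5)=1+1=2, 1+min_coins(3)=1+1=2) = 2
min_coins(9) = min(1+min_coins(8)=1+2=3, 1+min_coins(6)=1+2=3, 1+min_coins(4)=1+2=3) = 3
min_coins(10) = min(1+min_coins(9)=1+3=4, 1+min_coins(7)=1+3=4, 1+min_coins(5)=1+1=2) = 2
min_coins(11) = min(1+min_coins(10)=1+2=3, 1+min_coins(8)=1+2=3, 1+min_coins(6)=1+2=3, 1+min_coins(0)=1+0=1) = 1
min_coins(12) = min(1+min_coins(11)=1+1=2, 1+min_coins(9)=1+3=4, 1+min_coins(7)=1+3=4, 1+min_coins(1)=1+1=2) = 2

2


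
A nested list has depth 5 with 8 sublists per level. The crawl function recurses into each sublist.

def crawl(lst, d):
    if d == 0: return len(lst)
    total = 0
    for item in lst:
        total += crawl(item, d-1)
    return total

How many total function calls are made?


At depth 0 (root): 1 call
At depth 1: each of 1 parents calls crawl on 8 children = 8 calls
At depth 2: each of 8 parents calls crawl on 8 children = 64 calls
At depth 3: each of 64 parents calls crawl on 8 children = 512 calls
At depth 4: each of 512 parents calls crawl on 8 children = 4096 calls
At depth 5: each of 4096 parents calls crawl on 8 children = 32768 calls
Total: 1 + 8 + 64 + 512 + 4096 + 32768 = 37449

37449


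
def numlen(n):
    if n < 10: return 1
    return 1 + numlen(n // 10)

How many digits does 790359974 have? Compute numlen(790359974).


numlen(790359974) = 1 + numlen(79035997)
numlen(79035997) = 1 + numlen(7903599)
numlen(7903599) = 1 + numlen(790359)
numlen(790359) = 1 + numlen(79035)
numlen(79035) = 1 + numlen(7903)
numlen(7903) = 1 + numlen(790)
numlen(790) = 1 + numlen(79)
numlen(79) = 1 + numlen(7)
numlen(7) = 1  (base case: 7 < 10)
Unwinding: 1 + 1 + 1 + 1 + 1 + 1 + 1 + 1 + 1 = 9

9


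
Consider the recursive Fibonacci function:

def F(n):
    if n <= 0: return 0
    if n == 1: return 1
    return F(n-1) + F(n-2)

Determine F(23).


Computing F(23) bottom-up:
F(0) = 0
F(1) = 1
F(2) = F(1) + F(0) = 1 + 0 = 1
F(3) = F(2) + F(1) = 1 + 1 = 2
F(4) = F(3) + F(2) = 2 + 1 = 3
F(5) = F(4) + F(3) = 3 + 2 = 5
F(6) = F(5) + F(4) = 5 + 3 = 8
F(7) = F(6) + F(5) = 8 + 5 = 13
F(8) = F(7) + F(6) = 13 + 8 = 21
F(9) = F(8) + F(7) = 21 + 13 = 34
F(10) = F(9) + F(8) = 34 + 21 = 55
F(11) = F(10) + F(9) = 55 + 34 = 89
F(12) = F(11) + F(10) = 89 + 55 = 144
F(13) = F(12) + F(11) = 144 + 89 = 233
F(14) = F(13) + F(12) = 233 + 144 = 377
F(15) = F(14) + F(13) = 377 + 233 = 610
F(16) = F(15) + F(14) = 610 + 377 = 987
F(17) = F(16) + F(15) = 987 + 610 = 1597
F(18) = F(17) + F(16) = 1597 + 987 = 2584
F(19) = F(18) + F(17) = 2584 + 1597 = 4181
F(20) = F(19) + F(18) = 4181 + 2584 = 6765
F(21) = F(20) + F(19) = 6765 + 4181 = 10946
F(22) = F(21) + F(20) = 10946 + 6765 = 17711
F(23) = F(22) + F(21) = 17711 + 10946 = 28657

28657


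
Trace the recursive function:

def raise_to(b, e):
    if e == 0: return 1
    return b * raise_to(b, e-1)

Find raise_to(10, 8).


raise_to(10, 8)
= 10 * raise_to(10, 7)
= 10 * 10 * raise_to(10, 6)
= 10 * 10 * 10 * raise_to(10, 5)
= 10 * 10 * 10 * 10 * raise_to(10, 4)
= 10 * 10 * 10 * 10 * 10 * raise_to(10, 3)
= 10 * 10 * 10 * 10 * 10 * 10 * raise_to(10, 2)
= 10 * 10 * 10 * 10 * 10 * 10 * 10 * raise_to(10, 1)
= 10 * 10 * 10 * 10 * 10 * 10 * 10 * 10 * raise_to(10, 0)
= 10 * 10 * 10 * 10 * 10 * 10 * 10 * 10 * 1
= 100000000

100000000


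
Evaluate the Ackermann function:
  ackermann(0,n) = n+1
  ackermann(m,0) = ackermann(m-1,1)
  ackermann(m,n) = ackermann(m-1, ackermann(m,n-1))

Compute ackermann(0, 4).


ackermann(0, 4) = 5
Result: ackermann(0, 4) = 5

5


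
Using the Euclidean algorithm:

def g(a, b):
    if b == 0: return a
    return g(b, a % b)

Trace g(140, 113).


g(140, 113) = g(113, 27)
g(113, 27) = g(27, 5)
g(27, 5) = g(5, 2)
g(5, 2) = g(2, 1)
g(2, 1) = g(1, 0)
g(1, 0) = 1  (base case)

1


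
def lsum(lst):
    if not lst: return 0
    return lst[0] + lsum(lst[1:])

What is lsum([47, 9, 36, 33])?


lsum([47, 9, 36, 33]) = 47 + lsum([9, 36, 33])
lsum([9, 36, 33]) = 9 + lsum([36, 33])
lsum([36, 33]) = 36 + lsum([33])
lsum([33]) = 33 + lsum([])
lsum([]) = 0  (base case)
Total: 47 + 9 + 36 + 33 + 0 = 125

125


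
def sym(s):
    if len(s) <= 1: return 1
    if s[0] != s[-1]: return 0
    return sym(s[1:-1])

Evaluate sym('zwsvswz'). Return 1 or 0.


sym('zwsvswz'): s[0]='z' == s[-1]='z' -> check sym('wsvsw')
sym('wsvsw'): s[0]='w' == s[-1]='w' -> check sym('svs')
sym('svs'): s[0]='s' == s[-1]='s' -> check sym('v')
sym('v'): len <= 1 -> return 1  (base case)
Result: 1 (palindrome)

1


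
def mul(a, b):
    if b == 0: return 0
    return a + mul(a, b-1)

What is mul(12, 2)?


mul(12, 2) = 12 + mul(12, 1)
mul(12, 1) = 12 + mul(12, 0)
mul(12, 0) = 0  (base case)
Total: 12 + 12 + 0 = 24

24


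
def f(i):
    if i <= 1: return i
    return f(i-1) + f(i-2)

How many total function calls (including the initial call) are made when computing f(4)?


Let C(n) = total calls for f(n)
C(0) = 1, C(1) = 1
C(2) = 1 + C(1) + C(0) = 1 + 1 + 1 = 3
C(3) = 1 + C(2) + C(1) = 1 + 3 + 1 = 5
C(4) = 1 + C(3) + C(2) = 1 + 5 + 3 = 9

9


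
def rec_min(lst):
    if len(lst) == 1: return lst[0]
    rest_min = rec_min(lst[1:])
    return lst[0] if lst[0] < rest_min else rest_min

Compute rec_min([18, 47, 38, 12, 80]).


rec_min([18, 47, 38, 12, 80]): compare 18 with rec_min([47, 38, 12, 80])
rec_min([47, 38, 12, 80]): compare 47 with rec_min([38, 12, 80])
rec_min([38, 12, 80]): compare 38 with rec_min([12, 80])
rec_min([12, 80]): compare 12 with rec_min([80])
rec_min([80]) = 80  (base case)
Compare 12 with 80 -> 12
Compare 38 with 12 -> 12
Compare 47 with 12 -> 12
Compare 18 with 12 -> 12

12


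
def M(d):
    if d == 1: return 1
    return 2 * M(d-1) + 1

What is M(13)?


M(13) = 2 * M(12) + 1
M(12) = 2 * M(11) + 1
M(11) = 2 * M(10) + 1
M(10) = 2 * M(9) + 1
M(9) = 2 * M(8) + 1
M(8) = 2 * M(7) + 1
M(7) = 2 * M(6) + 1
M(6) = 2 * M(5) + 1
M(5) = 2 * M(4) + 1
M(4) = 2 * M(3) + 1
M(3) = 2 * M(2) + 1
M(2) = 2 * M(1) + 1
M(1) = 1  (base case)
M(2) = 2 * 1 + 1 = 3
M(3) = 2 * 3 + 1 = 7
M(4) = 2 * 7 + 1 = 15
M(5) = 2 * 15 + 1 = 31
M(6) = 2 * 31 + 1 = 63
M(7) = 2 * 63 + 1 = 127
M(8) = 2 * 127 + 1 = 255
M(9) = 2 * 255 + 1 = 511
M(10) = 2 * 511 + 1 = 1023
M(11) = 2 * 1023 + 1 = 2047
M(12) = 2 * 2047 + 1 = 4095
M(13) = 2 * 4095 + 1 = 8191

8191


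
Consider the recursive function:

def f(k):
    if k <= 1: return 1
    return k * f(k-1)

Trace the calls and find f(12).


f(12)
= 12 * f(11)
= 12 * 11 * f(10)
= 12 * 11 * 10 * f(9)
= 12 * 11 * 10 * 9 * f(8)
= 12 * 11 * 10 * 9 * 8 * f(7)
= 12 * 11 * 10 * 9 * 8 * 7 * f(6)
= 12 * 11 * 10 * 9 * 8 * 7 * 6 * f(5)
= 12 * 11 * 10 * 9 * 8 * 7 * 6 * 5 * f(4)
= 12 * 11 * 10 * 9 * 8 * 7 * 6 * 5 * 4 * f(3)
= 12 * 11 * 10 * 9 * 8 * 7 * 6 * 5 * 4 * 3 * f(2)
= 12 * 11 * 10 * 9 * 8 * 7 * 6 * 5 * 4 * 3 * 2 * f(1)
= 12 * 11 * 10 * 9 * 8 * 7 * 6 * 5 * 4 * 3 * 2 * 1
= 479001600

479001600


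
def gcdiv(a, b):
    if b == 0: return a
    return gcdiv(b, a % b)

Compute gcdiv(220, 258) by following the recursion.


gcdiv(220, 258) = gcdiv(258, 220)
gcdiv(258, 220) = gcdiv(220, 38)
gcdiv(220, 38) = gcdiv(38, 30)
gcdiv(38, 30) = gcdiv(30, 8)
gcdiv(30, 8) = gcdiv(8, 6)
gcdiv(8, 6) = gcdiv(6, 2)
gcdiv(6, 2) = gcdiv(2, 0)
gcdiv(2, 0) = 2  (base case)

2


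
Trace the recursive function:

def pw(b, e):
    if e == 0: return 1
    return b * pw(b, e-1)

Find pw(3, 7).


pw(3, 7)
= 3 * pw(3, 6)
= 3 * 3 * pw(3, 5)
= 3 * 3 * 3 * pw(3, 4)
= 3 * 3 * 3 * 3 * pw(3, 3)
= 3 * 3 * 3 * 3 * 3 * pw(3, 2)
= 3 * 3 * 3 * 3 * 3 * 3 * pw(3, 1)
= 3 * 3 * 3 * 3 * 3 * 3 * 3 * pw(3, 0)
= 3 * 3 * 3 * 3 * 3 * 3 * 3 * 1
= 2187

2187


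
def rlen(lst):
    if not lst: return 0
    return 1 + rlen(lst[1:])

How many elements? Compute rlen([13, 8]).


rlen([13, 8]) = 1 + rlen([8])
rlen([8]) = 1 + rlen([])
rlen([]) = 0  (base case)
Unwinding: 1 + 1 + 0 = 2

2


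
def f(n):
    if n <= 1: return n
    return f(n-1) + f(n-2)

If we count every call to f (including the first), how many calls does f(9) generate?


Let C(n) = total calls for f(n)
C(0) = 1, C(1) = 1
C(2) = 1 + C(1) + C(0) = 1 + 1 + 1 = 3
C(3) = 1 + C(2) + C(1) = 1 + 3 + 1 = 5
C(4) = 1 + C(3) + C(2) = 1 + 5 + 3 = 9
C(5) = 1 + C(4) + C(3) = 1 + 9 + 5 = 15
C(6) = 1 + C(5) + C(4) = 1 + 15 + 9 = 25
C(7) = 1 + C(6) + C(5) = 1 + 25 + 15 = 41
C(8) = 1 + C(7) + C(6) = 1 + 41 + 25 = 67
C(9) = 1 + C(8) + C(7) = 1 + 67 + 41 = 109

109


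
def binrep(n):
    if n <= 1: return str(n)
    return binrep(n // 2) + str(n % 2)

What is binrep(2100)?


binrep(2100) = binrep(1050) + '0'
binrep(1050) = binrep(525) + '0'
binrep(525) = binrep(262) + '1'
binrep(262) = binrep(131) + '0'
binrep(131) = binrep(65) + '1'
binrep(65) = binrep(32) + '1'
binrep(32) = binrep(16) + '0'
binrep(16) = binrep(8) + '0'
binrep(8) = binrep(4) + '0'
binrep(4) = binrep(2) + '0'
binrep(2) = binrep(1) + '0'
binrep(1) = '1'  (base case)
Concatenating: '1' + '0' + '0' + '0' + '0' + '0' + '1' + '1' + '0' + '1' + '0' + '0' = '100000110100'

100000110100
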